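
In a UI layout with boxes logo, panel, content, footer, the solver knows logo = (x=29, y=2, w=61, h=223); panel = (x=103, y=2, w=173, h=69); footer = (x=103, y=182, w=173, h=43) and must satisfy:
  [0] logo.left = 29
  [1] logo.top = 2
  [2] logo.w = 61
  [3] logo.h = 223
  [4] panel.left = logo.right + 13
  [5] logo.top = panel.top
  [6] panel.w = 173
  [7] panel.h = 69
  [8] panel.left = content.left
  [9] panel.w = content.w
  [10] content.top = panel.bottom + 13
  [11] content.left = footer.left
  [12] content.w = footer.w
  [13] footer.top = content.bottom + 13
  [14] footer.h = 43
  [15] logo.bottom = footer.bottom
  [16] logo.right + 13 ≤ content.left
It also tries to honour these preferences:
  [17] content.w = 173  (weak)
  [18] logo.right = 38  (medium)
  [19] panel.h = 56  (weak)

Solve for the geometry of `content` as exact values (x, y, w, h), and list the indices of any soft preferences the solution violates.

content = (x=103, y=84, w=173, h=85)
violated soft preferences: 18, 19

1. content.x = 103  [panel.left = content.left]
2. content.w = 173  [panel.w = content.w]
3. content.y = 84  [content.top = panel.bottom + 13]
4. content.h = 85  [footer.top = content.bottom + 13]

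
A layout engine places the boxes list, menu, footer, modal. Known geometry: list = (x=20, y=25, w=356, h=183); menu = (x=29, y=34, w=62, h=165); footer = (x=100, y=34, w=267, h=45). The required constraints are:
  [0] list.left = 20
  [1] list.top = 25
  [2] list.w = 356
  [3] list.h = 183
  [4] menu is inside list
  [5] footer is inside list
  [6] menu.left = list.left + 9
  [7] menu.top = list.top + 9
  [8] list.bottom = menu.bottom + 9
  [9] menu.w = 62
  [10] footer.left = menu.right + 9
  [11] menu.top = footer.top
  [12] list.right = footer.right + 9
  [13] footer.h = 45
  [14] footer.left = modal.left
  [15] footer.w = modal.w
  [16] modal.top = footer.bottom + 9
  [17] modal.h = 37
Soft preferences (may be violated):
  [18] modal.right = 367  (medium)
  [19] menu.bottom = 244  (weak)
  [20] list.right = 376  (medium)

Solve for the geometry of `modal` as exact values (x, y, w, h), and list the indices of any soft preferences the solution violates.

modal = (x=100, y=88, w=267, h=37)
violated soft preferences: 19

1. modal.x = 100  [footer.left = modal.left]
2. modal.w = 267  [footer.w = modal.w]
3. modal.y = 88  [modal.top = footer.bottom + 9]
4. modal.h = 37  [modal.h = 37]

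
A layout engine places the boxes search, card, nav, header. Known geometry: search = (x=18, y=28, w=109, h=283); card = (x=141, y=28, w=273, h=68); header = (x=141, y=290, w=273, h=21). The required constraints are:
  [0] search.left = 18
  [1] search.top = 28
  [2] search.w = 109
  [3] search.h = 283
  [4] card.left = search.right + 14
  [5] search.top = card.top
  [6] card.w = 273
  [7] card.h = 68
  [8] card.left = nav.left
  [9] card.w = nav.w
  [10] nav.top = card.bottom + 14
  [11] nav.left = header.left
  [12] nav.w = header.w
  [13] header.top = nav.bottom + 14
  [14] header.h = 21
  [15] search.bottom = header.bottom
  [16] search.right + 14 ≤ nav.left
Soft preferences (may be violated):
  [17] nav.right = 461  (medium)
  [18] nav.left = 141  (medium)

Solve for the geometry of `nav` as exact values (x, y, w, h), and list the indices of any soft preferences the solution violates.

1. nav.x = 141  [card.left = nav.left]
2. nav.w = 273  [card.w = nav.w]
3. nav.y = 110  [nav.top = card.bottom + 14]
4. nav.h = 166  [header.top = nav.bottom + 14]

nav = (x=141, y=110, w=273, h=166)
violated soft preferences: 17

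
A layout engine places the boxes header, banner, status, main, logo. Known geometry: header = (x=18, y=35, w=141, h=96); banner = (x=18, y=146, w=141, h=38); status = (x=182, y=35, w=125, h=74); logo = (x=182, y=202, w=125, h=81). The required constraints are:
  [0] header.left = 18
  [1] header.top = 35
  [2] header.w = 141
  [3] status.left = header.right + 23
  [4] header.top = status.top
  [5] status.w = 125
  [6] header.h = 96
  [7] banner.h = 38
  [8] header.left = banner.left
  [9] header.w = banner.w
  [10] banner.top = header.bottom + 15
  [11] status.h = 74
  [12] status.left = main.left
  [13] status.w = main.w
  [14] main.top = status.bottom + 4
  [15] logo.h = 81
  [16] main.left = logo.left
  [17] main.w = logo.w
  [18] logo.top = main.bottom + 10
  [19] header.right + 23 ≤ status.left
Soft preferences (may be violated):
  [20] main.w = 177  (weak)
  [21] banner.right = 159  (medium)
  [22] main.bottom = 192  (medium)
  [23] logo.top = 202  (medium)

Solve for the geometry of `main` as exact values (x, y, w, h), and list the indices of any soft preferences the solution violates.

main = (x=182, y=113, w=125, h=79)
violated soft preferences: 20

1. main.x = 182  [status.left = main.left]
2. main.w = 125  [status.w = main.w]
3. main.y = 113  [main.top = status.bottom + 4]
4. main.h = 79  [logo.top = main.bottom + 10]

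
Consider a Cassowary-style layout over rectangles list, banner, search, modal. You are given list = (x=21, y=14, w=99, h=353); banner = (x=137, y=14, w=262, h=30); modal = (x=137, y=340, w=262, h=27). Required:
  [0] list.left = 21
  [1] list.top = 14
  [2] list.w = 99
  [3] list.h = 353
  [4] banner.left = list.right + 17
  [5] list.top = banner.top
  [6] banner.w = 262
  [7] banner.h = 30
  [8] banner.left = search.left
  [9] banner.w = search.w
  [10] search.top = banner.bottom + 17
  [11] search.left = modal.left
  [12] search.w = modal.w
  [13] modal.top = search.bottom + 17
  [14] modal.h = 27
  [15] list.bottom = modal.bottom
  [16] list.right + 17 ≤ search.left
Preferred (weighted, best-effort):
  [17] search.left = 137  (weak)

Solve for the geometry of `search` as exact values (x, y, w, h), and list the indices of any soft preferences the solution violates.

1. search.x = 137  [banner.left = search.left]
2. search.w = 262  [banner.w = search.w]
3. search.y = 61  [search.top = banner.bottom + 17]
4. search.h = 262  [modal.top = search.bottom + 17]

search = (x=137, y=61, w=262, h=262)
violated soft preferences: none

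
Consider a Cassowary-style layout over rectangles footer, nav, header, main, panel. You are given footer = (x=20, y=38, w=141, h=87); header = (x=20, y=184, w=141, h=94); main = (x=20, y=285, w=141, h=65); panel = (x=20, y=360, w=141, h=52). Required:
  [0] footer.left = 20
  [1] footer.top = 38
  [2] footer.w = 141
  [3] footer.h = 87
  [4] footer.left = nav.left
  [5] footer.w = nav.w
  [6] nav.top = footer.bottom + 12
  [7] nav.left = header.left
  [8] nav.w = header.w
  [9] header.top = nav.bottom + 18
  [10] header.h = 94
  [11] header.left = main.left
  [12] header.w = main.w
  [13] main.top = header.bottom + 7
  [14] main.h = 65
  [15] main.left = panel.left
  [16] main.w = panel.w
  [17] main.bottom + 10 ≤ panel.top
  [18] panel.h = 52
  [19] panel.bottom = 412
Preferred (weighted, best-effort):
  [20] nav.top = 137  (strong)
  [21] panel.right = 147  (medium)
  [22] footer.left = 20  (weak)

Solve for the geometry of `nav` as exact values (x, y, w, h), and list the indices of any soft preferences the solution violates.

nav = (x=20, y=137, w=141, h=29)
violated soft preferences: 21

1. nav.x = 20  [footer.left = nav.left]
2. nav.w = 141  [footer.w = nav.w]
3. nav.y = 137  [nav.top = footer.bottom + 12]
4. nav.h = 29  [header.top = nav.bottom + 18]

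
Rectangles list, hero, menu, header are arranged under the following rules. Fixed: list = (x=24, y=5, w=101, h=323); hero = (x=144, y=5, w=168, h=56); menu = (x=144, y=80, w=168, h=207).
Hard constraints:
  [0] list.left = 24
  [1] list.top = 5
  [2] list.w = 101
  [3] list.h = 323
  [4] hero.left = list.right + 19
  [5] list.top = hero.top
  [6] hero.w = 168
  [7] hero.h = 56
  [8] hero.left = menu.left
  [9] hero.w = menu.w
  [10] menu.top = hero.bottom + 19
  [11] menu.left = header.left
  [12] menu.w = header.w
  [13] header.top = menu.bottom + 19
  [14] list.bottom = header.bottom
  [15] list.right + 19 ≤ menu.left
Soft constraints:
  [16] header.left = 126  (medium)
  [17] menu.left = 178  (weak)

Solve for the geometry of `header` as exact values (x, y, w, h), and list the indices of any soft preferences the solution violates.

header = (x=144, y=306, w=168, h=22)
violated soft preferences: 16, 17

1. header.x = 144  [menu.left = header.left]
2. header.w = 168  [menu.w = header.w]
3. header.y = 306  [header.top = menu.bottom + 19]
4. header.h = 22  [list.bottom = header.bottom]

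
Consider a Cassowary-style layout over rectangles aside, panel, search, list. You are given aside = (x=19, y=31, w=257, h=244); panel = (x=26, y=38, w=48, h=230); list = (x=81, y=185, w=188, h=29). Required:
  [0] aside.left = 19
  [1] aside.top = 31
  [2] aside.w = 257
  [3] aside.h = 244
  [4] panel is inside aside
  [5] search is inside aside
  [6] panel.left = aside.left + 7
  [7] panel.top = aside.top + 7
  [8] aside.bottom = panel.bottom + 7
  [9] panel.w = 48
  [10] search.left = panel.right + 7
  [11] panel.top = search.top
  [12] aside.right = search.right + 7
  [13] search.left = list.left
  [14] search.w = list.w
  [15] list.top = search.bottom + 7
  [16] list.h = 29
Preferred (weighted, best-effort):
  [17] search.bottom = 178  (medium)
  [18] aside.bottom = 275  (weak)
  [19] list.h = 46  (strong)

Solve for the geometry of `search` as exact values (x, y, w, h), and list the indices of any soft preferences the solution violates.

search = (x=81, y=38, w=188, h=140)
violated soft preferences: 19

1. search.x = 81  [search.left = panel.right + 7]
2. search.y = 38  [panel.top = search.top]
3. search.w = 188  [aside.right = search.right + 7]
4. search.h = 140  [list.top = search.bottom + 7]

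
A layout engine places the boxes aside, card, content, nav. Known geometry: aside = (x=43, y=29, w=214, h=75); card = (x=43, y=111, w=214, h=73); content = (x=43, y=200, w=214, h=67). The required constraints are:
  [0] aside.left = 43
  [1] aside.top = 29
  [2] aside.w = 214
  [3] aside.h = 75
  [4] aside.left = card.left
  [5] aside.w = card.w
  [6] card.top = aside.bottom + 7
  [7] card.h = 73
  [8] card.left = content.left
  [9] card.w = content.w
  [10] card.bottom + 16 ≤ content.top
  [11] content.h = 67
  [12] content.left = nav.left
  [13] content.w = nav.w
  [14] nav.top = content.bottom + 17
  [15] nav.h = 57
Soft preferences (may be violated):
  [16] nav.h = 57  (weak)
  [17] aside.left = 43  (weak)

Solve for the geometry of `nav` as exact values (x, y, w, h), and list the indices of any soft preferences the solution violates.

1. nav.x = 43  [content.left = nav.left]
2. nav.w = 214  [content.w = nav.w]
3. nav.y = 284  [nav.top = content.bottom + 17]
4. nav.h = 57  [nav.h = 57]

nav = (x=43, y=284, w=214, h=57)
violated soft preferences: none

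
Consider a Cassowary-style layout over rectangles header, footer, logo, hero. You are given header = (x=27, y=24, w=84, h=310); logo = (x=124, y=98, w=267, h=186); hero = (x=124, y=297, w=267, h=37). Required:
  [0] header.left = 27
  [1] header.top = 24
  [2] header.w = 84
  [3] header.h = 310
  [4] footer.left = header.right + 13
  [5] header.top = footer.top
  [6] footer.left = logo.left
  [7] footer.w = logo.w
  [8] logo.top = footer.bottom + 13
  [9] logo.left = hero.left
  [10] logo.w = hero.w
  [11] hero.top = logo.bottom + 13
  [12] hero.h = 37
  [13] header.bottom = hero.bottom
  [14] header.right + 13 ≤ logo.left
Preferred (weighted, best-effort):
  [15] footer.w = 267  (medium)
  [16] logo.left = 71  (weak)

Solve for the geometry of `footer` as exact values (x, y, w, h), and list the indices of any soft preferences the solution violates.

footer = (x=124, y=24, w=267, h=61)
violated soft preferences: 16

1. footer.x = 124  [footer.left = header.right + 13]
2. footer.y = 24  [header.top = footer.top]
3. footer.w = 267  [footer.w = logo.w]
4. footer.h = 61  [logo.top = footer.bottom + 13]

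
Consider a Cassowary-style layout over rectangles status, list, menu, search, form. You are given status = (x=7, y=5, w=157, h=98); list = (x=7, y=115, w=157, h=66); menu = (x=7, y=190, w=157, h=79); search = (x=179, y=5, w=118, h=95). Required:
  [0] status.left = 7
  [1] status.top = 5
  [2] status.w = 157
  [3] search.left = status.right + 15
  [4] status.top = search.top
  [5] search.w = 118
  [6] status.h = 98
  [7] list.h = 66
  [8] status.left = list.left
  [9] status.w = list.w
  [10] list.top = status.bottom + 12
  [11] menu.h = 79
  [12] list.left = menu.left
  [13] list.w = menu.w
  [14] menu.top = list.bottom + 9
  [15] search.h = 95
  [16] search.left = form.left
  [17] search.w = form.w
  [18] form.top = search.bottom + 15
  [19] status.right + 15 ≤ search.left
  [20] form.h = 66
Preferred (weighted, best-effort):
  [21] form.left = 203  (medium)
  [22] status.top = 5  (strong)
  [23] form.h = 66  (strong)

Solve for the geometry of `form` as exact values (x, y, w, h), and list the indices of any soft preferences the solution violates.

1. form.x = 179  [search.left = form.left]
2. form.w = 118  [search.w = form.w]
3. form.y = 115  [form.top = search.bottom + 15]
4. form.h = 66  [form.h = 66]

form = (x=179, y=115, w=118, h=66)
violated soft preferences: 21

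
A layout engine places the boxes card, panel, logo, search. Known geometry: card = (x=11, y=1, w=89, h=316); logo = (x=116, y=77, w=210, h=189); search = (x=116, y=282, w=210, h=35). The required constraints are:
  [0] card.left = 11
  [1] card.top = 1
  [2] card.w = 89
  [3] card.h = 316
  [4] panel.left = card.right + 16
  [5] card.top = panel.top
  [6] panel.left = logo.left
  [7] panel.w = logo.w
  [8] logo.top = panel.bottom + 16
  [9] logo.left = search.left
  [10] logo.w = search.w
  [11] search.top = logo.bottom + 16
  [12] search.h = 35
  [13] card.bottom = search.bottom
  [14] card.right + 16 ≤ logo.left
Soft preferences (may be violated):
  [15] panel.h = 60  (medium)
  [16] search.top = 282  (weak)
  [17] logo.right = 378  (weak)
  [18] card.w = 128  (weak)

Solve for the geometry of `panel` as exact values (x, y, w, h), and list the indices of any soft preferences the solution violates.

1. panel.x = 116  [panel.left = card.right + 16]
2. panel.y = 1  [card.top = panel.top]
3. panel.w = 210  [panel.w = logo.w]
4. panel.h = 60  [logo.top = panel.bottom + 16]

panel = (x=116, y=1, w=210, h=60)
violated soft preferences: 17, 18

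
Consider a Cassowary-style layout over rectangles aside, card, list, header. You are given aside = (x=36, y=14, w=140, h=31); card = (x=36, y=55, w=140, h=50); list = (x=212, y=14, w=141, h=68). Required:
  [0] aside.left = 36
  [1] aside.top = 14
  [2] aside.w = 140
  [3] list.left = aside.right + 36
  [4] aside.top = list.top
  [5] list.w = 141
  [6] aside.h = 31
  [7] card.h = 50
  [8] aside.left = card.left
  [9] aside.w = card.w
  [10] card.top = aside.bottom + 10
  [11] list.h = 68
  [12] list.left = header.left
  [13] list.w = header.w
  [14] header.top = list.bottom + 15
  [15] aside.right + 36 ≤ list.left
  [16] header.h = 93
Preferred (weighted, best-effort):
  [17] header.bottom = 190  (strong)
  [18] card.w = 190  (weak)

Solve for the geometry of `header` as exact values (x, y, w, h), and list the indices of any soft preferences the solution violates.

header = (x=212, y=97, w=141, h=93)
violated soft preferences: 18

1. header.x = 212  [list.left = header.left]
2. header.w = 141  [list.w = header.w]
3. header.y = 97  [header.top = list.bottom + 15]
4. header.h = 93  [header.h = 93]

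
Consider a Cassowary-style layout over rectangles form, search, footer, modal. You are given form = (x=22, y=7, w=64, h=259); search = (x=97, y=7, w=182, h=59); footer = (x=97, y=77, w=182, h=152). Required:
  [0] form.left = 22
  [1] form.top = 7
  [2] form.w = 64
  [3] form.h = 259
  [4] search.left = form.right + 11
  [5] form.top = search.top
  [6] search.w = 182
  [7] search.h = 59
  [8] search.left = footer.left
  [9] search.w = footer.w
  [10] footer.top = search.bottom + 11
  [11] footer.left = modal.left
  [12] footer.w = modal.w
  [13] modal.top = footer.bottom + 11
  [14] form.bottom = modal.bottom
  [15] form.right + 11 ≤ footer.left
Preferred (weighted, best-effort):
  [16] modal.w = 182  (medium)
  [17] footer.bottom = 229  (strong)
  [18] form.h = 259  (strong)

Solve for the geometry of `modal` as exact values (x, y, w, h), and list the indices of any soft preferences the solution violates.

modal = (x=97, y=240, w=182, h=26)
violated soft preferences: none

1. modal.x = 97  [footer.left = modal.left]
2. modal.w = 182  [footer.w = modal.w]
3. modal.y = 240  [modal.top = footer.bottom + 11]
4. modal.h = 26  [form.bottom = modal.bottom]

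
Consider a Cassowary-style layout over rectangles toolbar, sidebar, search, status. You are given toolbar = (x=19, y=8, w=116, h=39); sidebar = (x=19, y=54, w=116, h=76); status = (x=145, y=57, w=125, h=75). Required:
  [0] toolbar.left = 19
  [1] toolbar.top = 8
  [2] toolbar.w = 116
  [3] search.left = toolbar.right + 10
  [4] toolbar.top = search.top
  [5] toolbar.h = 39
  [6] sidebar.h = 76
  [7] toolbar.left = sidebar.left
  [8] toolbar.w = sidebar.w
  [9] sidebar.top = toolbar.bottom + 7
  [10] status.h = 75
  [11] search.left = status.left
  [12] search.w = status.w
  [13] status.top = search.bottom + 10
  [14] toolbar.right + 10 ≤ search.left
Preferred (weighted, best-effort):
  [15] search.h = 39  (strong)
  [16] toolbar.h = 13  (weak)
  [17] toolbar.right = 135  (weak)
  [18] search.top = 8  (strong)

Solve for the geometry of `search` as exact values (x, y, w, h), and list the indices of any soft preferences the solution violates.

search = (x=145, y=8, w=125, h=39)
violated soft preferences: 16

1. search.x = 145  [search.left = toolbar.right + 10]
2. search.y = 8  [toolbar.top = search.top]
3. search.w = 125  [search.w = status.w]
4. search.h = 39  [status.top = search.bottom + 10]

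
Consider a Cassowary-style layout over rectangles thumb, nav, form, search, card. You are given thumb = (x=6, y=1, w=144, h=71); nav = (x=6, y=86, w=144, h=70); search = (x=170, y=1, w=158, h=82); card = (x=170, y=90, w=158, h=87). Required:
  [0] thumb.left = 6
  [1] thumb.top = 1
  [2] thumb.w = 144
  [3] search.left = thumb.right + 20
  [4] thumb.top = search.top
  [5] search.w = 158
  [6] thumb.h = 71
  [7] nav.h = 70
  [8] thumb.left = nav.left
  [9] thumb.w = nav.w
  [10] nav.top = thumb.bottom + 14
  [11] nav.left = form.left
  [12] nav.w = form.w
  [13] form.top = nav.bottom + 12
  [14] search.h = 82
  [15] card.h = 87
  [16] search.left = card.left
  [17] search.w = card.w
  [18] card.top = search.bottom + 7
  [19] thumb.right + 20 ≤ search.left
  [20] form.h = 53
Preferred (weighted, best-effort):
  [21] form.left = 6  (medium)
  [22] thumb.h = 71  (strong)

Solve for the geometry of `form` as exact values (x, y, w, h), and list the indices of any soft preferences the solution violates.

form = (x=6, y=168, w=144, h=53)
violated soft preferences: none

1. form.x = 6  [nav.left = form.left]
2. form.w = 144  [nav.w = form.w]
3. form.y = 168  [form.top = nav.bottom + 12]
4. form.h = 53  [form.h = 53]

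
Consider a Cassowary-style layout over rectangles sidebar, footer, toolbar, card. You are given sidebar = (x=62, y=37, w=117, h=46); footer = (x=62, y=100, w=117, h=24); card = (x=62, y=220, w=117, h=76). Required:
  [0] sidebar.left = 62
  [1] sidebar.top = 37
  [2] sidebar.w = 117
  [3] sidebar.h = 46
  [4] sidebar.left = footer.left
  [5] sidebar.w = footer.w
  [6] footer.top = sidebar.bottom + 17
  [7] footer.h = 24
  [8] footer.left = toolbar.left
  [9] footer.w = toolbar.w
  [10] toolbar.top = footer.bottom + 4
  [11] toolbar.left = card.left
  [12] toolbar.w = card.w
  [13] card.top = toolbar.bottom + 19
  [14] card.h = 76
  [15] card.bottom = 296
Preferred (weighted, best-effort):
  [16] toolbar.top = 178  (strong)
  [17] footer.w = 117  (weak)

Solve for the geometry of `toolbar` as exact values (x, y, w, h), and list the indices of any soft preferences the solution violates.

toolbar = (x=62, y=128, w=117, h=73)
violated soft preferences: 16

1. toolbar.x = 62  [footer.left = toolbar.left]
2. toolbar.w = 117  [footer.w = toolbar.w]
3. toolbar.y = 128  [toolbar.top = footer.bottom + 4]
4. toolbar.h = 73  [card.top = toolbar.bottom + 19]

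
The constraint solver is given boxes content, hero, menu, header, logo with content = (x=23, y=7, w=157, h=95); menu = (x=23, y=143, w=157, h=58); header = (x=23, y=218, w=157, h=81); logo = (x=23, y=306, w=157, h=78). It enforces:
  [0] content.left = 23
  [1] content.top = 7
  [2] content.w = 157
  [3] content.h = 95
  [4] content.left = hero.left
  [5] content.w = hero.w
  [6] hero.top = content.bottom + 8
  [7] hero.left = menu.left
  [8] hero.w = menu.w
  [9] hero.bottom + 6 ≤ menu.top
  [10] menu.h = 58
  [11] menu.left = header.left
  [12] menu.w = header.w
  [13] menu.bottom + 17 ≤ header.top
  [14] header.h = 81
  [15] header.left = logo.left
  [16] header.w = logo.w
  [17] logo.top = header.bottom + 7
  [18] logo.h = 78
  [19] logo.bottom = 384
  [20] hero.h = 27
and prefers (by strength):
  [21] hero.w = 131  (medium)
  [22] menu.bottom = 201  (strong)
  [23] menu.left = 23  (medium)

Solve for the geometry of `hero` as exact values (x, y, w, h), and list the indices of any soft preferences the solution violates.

hero = (x=23, y=110, w=157, h=27)
violated soft preferences: 21

1. hero.x = 23  [content.left = hero.left]
2. hero.w = 157  [content.w = hero.w]
3. hero.y = 110  [hero.top = content.bottom + 8]
4. hero.h = 27  [hero.h = 27]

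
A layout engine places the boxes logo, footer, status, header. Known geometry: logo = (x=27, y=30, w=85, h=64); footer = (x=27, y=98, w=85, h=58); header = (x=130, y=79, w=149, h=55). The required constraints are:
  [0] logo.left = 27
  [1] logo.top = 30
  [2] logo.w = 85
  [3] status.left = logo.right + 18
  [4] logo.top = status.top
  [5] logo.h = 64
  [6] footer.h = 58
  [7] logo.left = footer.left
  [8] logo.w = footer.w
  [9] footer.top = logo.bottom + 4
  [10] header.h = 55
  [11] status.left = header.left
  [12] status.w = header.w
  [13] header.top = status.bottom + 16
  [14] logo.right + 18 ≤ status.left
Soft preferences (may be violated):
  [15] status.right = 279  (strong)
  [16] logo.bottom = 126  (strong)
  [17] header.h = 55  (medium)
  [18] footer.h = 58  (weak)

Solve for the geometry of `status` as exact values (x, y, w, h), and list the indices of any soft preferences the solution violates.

status = (x=130, y=30, w=149, h=33)
violated soft preferences: 16

1. status.x = 130  [status.left = logo.right + 18]
2. status.y = 30  [logo.top = status.top]
3. status.w = 149  [status.w = header.w]
4. status.h = 33  [header.top = status.bottom + 16]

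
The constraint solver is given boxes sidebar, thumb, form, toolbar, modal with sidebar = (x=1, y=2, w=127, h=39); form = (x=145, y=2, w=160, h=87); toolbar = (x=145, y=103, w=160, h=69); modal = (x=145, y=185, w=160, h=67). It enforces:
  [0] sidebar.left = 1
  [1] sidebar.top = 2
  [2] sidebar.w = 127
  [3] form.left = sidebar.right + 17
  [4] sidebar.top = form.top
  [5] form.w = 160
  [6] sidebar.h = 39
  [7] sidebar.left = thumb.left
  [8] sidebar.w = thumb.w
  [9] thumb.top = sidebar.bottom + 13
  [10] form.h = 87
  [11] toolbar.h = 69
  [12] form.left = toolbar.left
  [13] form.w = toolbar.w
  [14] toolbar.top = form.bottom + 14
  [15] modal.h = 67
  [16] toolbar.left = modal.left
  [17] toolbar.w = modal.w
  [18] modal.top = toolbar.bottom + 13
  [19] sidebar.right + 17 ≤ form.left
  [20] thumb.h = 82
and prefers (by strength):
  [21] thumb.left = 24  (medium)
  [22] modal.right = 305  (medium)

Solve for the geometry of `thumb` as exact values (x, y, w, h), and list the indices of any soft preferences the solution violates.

1. thumb.x = 1  [sidebar.left = thumb.left]
2. thumb.w = 127  [sidebar.w = thumb.w]
3. thumb.y = 54  [thumb.top = sidebar.bottom + 13]
4. thumb.h = 82  [thumb.h = 82]

thumb = (x=1, y=54, w=127, h=82)
violated soft preferences: 21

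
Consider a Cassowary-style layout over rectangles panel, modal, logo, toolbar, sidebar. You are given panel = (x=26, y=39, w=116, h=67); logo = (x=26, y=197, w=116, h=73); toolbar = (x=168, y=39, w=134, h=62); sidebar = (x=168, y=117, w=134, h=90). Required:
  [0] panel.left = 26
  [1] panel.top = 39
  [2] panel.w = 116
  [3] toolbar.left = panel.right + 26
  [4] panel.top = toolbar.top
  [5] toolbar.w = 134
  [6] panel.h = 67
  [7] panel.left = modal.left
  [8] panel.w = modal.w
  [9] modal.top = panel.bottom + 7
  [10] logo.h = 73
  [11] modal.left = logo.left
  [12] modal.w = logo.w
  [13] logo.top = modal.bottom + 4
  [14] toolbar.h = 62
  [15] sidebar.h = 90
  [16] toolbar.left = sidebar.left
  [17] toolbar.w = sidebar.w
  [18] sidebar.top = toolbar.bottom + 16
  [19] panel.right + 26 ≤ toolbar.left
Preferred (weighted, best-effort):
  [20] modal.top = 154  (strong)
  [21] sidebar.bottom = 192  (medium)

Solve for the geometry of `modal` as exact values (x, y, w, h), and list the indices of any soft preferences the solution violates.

1. modal.x = 26  [panel.left = modal.left]
2. modal.w = 116  [panel.w = modal.w]
3. modal.y = 113  [modal.top = panel.bottom + 7]
4. modal.h = 80  [logo.top = modal.bottom + 4]

modal = (x=26, y=113, w=116, h=80)
violated soft preferences: 20, 21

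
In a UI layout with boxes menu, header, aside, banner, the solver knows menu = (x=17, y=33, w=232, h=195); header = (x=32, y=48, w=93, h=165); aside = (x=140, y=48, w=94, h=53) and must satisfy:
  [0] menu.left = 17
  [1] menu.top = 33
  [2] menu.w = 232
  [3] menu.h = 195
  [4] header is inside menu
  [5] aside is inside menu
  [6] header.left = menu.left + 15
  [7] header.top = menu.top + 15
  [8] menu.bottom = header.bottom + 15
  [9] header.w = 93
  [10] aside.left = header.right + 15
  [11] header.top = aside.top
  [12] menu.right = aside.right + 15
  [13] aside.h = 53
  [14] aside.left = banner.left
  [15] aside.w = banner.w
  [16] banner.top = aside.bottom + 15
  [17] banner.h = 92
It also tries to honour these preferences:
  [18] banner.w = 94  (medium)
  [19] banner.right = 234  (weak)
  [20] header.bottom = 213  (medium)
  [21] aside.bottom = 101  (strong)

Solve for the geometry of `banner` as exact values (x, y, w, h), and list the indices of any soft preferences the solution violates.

1. banner.x = 140  [aside.left = banner.left]
2. banner.w = 94  [aside.w = banner.w]
3. banner.y = 116  [banner.top = aside.bottom + 15]
4. banner.h = 92  [banner.h = 92]

banner = (x=140, y=116, w=94, h=92)
violated soft preferences: none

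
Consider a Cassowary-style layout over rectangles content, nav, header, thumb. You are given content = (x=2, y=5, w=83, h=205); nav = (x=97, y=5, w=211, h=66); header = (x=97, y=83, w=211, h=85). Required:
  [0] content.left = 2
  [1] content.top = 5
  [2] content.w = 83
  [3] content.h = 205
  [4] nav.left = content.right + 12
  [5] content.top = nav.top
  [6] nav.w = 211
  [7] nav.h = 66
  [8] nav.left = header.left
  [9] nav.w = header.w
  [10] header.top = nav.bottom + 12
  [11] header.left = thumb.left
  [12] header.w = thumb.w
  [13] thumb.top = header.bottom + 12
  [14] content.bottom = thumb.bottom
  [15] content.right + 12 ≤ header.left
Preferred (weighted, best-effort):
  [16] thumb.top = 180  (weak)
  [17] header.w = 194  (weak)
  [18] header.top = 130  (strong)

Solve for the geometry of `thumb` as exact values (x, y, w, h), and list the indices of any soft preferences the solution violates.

thumb = (x=97, y=180, w=211, h=30)
violated soft preferences: 17, 18

1. thumb.x = 97  [header.left = thumb.left]
2. thumb.w = 211  [header.w = thumb.w]
3. thumb.y = 180  [thumb.top = header.bottom + 12]
4. thumb.h = 30  [content.bottom = thumb.bottom]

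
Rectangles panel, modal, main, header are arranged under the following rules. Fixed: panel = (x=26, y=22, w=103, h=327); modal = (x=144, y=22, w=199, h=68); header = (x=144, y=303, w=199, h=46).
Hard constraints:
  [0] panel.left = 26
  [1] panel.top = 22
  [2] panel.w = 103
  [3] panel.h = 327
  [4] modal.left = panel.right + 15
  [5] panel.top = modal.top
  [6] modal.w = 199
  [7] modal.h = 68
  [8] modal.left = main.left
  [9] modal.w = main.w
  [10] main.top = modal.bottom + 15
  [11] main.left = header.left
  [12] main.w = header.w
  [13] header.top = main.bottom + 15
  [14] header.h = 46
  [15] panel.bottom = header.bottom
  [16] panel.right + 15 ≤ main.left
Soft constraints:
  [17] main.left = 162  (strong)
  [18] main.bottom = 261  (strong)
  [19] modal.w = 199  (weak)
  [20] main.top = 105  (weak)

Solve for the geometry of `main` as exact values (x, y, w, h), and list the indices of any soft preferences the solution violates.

1. main.x = 144  [modal.left = main.left]
2. main.w = 199  [modal.w = main.w]
3. main.y = 105  [main.top = modal.bottom + 15]
4. main.h = 183  [header.top = main.bottom + 15]

main = (x=144, y=105, w=199, h=183)
violated soft preferences: 17, 18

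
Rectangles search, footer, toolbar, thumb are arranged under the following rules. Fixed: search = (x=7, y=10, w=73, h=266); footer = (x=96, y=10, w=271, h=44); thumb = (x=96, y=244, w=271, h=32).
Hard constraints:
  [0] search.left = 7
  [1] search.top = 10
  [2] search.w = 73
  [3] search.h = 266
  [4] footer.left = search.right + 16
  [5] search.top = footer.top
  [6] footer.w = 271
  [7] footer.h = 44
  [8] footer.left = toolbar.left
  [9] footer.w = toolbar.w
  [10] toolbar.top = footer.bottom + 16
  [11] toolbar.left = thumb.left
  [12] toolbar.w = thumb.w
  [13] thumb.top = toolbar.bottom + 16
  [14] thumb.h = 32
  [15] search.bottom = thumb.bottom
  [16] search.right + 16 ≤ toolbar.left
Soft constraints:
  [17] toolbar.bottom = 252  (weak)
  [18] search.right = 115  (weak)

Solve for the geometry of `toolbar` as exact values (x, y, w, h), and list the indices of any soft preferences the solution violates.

1. toolbar.x = 96  [footer.left = toolbar.left]
2. toolbar.w = 271  [footer.w = toolbar.w]
3. toolbar.y = 70  [toolbar.top = footer.bottom + 16]
4. toolbar.h = 158  [thumb.top = toolbar.bottom + 16]

toolbar = (x=96, y=70, w=271, h=158)
violated soft preferences: 17, 18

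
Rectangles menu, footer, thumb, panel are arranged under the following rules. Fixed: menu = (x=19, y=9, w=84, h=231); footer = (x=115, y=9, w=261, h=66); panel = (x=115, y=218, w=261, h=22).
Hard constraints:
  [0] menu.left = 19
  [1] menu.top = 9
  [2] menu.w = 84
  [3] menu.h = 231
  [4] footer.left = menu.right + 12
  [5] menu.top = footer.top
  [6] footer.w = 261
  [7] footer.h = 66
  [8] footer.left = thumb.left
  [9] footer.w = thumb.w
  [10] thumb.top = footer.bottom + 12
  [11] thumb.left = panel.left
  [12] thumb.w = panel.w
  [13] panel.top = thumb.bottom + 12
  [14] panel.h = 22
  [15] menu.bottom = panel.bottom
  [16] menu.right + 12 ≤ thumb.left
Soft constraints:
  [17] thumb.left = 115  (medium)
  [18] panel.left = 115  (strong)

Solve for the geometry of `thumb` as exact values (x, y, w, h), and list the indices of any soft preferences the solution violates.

thumb = (x=115, y=87, w=261, h=119)
violated soft preferences: none

1. thumb.x = 115  [footer.left = thumb.left]
2. thumb.w = 261  [footer.w = thumb.w]
3. thumb.y = 87  [thumb.top = footer.bottom + 12]
4. thumb.h = 119  [panel.top = thumb.bottom + 12]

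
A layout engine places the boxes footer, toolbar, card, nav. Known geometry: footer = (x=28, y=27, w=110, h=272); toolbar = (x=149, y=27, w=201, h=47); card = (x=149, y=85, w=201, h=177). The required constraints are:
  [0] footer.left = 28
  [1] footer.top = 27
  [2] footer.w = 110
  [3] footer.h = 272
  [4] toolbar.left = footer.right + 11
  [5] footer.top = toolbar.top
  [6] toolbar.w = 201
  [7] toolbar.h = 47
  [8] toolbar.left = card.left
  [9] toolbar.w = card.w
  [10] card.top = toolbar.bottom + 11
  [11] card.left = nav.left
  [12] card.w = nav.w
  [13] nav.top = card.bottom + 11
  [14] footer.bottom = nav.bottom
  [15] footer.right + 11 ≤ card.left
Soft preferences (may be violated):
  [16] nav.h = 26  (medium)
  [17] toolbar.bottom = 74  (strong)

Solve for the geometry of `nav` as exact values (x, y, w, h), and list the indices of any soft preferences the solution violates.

nav = (x=149, y=273, w=201, h=26)
violated soft preferences: none

1. nav.x = 149  [card.left = nav.left]
2. nav.w = 201  [card.w = nav.w]
3. nav.y = 273  [nav.top = card.bottom + 11]
4. nav.h = 26  [footer.bottom = nav.bottom]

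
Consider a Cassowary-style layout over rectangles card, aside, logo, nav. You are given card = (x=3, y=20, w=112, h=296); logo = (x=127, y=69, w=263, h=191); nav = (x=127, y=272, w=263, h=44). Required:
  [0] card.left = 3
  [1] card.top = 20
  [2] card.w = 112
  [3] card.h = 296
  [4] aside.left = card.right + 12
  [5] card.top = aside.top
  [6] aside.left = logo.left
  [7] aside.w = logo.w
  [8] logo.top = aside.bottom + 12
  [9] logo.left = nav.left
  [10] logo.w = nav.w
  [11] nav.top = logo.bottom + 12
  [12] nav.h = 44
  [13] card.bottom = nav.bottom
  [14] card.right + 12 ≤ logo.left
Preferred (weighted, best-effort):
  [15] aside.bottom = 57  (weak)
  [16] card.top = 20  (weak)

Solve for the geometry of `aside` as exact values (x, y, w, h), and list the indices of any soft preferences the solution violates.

aside = (x=127, y=20, w=263, h=37)
violated soft preferences: none

1. aside.x = 127  [aside.left = card.right + 12]
2. aside.y = 20  [card.top = aside.top]
3. aside.w = 263  [aside.w = logo.w]
4. aside.h = 37  [logo.top = aside.bottom + 12]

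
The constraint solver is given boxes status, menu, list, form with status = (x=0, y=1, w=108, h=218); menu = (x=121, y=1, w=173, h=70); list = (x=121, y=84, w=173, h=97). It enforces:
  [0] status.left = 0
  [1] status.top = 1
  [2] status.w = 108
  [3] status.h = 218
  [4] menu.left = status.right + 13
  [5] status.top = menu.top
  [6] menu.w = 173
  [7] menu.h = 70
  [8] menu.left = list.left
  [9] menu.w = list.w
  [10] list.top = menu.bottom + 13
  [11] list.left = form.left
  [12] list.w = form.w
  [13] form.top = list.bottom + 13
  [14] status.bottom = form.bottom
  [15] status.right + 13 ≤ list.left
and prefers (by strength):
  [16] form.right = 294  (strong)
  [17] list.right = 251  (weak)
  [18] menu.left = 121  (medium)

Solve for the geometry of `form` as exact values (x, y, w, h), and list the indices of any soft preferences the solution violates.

form = (x=121, y=194, w=173, h=25)
violated soft preferences: 17

1. form.x = 121  [list.left = form.left]
2. form.w = 173  [list.w = form.w]
3. form.y = 194  [form.top = list.bottom + 13]
4. form.h = 25  [status.bottom = form.bottom]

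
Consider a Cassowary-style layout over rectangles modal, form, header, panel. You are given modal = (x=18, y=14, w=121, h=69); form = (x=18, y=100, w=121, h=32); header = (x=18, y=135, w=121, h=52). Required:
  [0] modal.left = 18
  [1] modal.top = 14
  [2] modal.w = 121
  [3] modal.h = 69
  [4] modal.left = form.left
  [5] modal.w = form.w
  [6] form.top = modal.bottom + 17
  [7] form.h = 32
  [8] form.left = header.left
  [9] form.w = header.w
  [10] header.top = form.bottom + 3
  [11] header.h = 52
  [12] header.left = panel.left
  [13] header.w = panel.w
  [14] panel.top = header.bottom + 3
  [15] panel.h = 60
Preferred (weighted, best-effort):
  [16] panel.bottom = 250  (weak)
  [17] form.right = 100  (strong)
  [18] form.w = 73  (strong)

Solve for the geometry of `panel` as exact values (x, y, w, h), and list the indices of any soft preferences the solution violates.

1. panel.x = 18  [header.left = panel.left]
2. panel.w = 121  [header.w = panel.w]
3. panel.y = 190  [panel.top = header.bottom + 3]
4. panel.h = 60  [panel.h = 60]

panel = (x=18, y=190, w=121, h=60)
violated soft preferences: 17, 18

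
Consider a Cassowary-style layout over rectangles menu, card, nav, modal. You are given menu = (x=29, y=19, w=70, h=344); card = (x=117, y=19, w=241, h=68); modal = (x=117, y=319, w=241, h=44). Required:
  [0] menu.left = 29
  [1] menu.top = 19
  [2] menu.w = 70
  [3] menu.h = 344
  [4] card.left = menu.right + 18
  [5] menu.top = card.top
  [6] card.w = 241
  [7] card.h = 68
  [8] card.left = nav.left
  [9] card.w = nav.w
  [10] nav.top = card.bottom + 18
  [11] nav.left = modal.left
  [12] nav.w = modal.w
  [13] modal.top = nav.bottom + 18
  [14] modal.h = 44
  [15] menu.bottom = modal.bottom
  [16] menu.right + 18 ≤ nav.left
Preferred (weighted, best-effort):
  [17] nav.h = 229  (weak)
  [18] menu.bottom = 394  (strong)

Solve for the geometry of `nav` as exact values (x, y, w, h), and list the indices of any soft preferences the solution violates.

1. nav.x = 117  [card.left = nav.left]
2. nav.w = 241  [card.w = nav.w]
3. nav.y = 105  [nav.top = card.bottom + 18]
4. nav.h = 196  [modal.top = nav.bottom + 18]

nav = (x=117, y=105, w=241, h=196)
violated soft preferences: 17, 18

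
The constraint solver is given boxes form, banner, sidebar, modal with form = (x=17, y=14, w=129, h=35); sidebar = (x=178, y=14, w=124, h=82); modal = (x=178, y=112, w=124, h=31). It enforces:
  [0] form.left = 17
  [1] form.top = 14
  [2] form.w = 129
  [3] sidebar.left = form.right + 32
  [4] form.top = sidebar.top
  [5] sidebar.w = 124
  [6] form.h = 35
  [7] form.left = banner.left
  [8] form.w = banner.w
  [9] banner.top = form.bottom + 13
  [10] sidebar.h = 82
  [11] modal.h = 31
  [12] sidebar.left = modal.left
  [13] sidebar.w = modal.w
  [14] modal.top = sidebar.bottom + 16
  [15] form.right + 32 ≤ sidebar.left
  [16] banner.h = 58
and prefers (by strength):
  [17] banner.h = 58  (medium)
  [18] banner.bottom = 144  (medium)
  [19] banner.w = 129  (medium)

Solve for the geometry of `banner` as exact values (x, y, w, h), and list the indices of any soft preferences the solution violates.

banner = (x=17, y=62, w=129, h=58)
violated soft preferences: 18

1. banner.x = 17  [form.left = banner.left]
2. banner.w = 129  [form.w = banner.w]
3. banner.y = 62  [banner.top = form.bottom + 13]
4. banner.h = 58  [banner.h = 58]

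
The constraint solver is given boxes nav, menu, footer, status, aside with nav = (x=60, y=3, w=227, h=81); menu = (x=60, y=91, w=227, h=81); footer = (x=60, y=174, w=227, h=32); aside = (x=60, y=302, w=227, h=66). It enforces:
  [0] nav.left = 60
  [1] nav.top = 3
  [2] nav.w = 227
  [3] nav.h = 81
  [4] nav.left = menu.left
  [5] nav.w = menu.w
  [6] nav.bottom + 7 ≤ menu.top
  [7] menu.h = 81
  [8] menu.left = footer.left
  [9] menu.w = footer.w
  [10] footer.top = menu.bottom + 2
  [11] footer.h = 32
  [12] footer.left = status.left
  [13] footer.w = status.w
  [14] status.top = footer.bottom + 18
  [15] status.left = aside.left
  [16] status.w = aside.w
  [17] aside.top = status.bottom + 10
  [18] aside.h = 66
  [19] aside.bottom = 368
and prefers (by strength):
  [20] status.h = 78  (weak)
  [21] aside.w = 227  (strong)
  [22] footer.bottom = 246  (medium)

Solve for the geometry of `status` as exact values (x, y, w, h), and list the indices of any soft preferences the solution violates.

status = (x=60, y=224, w=227, h=68)
violated soft preferences: 20, 22

1. status.x = 60  [footer.left = status.left]
2. status.w = 227  [footer.w = status.w]
3. status.y = 224  [status.top = footer.bottom + 18]
4. status.h = 68  [aside.top = status.bottom + 10]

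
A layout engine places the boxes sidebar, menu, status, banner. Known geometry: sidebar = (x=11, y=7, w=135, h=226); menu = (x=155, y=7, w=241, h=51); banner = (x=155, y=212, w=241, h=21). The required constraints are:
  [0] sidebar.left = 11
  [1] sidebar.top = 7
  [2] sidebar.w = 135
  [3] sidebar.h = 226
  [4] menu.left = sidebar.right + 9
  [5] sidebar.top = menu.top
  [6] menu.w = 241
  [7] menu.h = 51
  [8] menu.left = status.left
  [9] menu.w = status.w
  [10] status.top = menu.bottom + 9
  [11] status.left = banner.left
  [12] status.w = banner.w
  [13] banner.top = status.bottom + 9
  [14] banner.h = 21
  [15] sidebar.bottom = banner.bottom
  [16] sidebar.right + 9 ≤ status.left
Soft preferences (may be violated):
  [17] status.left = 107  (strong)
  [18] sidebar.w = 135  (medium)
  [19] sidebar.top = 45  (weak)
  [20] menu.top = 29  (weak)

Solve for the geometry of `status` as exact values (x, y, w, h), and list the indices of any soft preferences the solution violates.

1. status.x = 155  [menu.left = status.left]
2. status.w = 241  [menu.w = status.w]
3. status.y = 67  [status.top = menu.bottom + 9]
4. status.h = 136  [banner.top = status.bottom + 9]

status = (x=155, y=67, w=241, h=136)
violated soft preferences: 17, 19, 20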